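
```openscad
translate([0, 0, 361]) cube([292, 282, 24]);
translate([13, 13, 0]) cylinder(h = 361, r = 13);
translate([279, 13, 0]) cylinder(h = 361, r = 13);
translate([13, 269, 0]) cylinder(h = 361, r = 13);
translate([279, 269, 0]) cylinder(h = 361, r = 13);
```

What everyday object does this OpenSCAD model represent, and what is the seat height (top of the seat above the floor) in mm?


A stool. The seat height is 385 mm.

A 292×282×24 slab at z = 361 on four corner cylinders — a stool. The seat top is 361 + 24 = 385 mm.


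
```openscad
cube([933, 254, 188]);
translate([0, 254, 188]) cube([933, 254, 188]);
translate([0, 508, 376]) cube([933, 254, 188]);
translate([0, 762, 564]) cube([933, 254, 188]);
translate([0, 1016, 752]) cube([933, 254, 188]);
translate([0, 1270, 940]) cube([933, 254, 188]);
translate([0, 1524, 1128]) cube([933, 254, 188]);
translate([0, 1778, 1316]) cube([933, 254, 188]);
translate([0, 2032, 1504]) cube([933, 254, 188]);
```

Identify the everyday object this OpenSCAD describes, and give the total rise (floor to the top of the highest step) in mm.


A staircase. The total rise is 1692 mm.

9 identical blocks, each offset up and back from the previous — a staircase. Each step is 188 mm tall and there are 9 of them, so the total rise is 9 × 188 = 1692 mm.


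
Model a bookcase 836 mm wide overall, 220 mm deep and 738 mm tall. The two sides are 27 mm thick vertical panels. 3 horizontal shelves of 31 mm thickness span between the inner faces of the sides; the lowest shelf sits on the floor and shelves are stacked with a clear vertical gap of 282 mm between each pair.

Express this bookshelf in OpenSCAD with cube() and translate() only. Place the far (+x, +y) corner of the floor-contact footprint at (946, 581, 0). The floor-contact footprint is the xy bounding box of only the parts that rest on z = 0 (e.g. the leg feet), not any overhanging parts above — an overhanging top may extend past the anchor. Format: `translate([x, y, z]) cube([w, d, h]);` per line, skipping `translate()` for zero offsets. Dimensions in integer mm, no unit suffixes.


translate([110, 361, 0]) cube([27, 220, 738]);
translate([919, 361, 0]) cube([27, 220, 738]);
translate([137, 361, 0]) cube([782, 220, 31]);
translate([137, 361, 313]) cube([782, 220, 31]);
translate([137, 361, 626]) cube([782, 220, 31]);


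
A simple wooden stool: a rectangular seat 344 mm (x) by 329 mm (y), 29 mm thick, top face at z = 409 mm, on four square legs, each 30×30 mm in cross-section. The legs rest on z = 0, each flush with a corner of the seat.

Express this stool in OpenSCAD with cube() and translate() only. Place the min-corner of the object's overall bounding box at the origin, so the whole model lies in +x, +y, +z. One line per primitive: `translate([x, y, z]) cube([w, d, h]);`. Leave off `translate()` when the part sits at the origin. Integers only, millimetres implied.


translate([0, 0, 380]) cube([344, 329, 29]);
cube([30, 30, 380]);
translate([314, 0, 0]) cube([30, 30, 380]);
translate([0, 299, 0]) cube([30, 30, 380]);
translate([314, 299, 0]) cube([30, 30, 380]);


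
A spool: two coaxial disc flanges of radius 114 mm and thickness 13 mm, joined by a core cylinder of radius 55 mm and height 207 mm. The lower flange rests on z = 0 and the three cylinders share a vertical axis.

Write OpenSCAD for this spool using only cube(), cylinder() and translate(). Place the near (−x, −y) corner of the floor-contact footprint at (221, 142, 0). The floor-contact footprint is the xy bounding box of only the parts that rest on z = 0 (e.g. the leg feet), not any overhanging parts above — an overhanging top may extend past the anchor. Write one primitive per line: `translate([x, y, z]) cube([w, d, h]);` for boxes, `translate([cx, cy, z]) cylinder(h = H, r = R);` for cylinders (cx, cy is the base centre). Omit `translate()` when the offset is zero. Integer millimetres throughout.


translate([335, 256, 0]) cylinder(h = 13, r = 114);
translate([335, 256, 13]) cylinder(h = 207, r = 55);
translate([335, 256, 220]) cylinder(h = 13, r = 114);


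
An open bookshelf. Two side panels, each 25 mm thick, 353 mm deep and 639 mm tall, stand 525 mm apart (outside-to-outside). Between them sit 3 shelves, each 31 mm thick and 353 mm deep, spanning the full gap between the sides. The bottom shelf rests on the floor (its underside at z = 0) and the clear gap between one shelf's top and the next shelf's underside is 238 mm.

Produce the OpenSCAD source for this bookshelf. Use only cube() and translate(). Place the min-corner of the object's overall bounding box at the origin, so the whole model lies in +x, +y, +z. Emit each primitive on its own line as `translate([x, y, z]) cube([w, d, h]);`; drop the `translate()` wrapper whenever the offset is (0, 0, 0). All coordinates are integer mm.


cube([25, 353, 639]);
translate([500, 0, 0]) cube([25, 353, 639]);
translate([25, 0, 0]) cube([475, 353, 31]);
translate([25, 0, 269]) cube([475, 353, 31]);
translate([25, 0, 538]) cube([475, 353, 31]);


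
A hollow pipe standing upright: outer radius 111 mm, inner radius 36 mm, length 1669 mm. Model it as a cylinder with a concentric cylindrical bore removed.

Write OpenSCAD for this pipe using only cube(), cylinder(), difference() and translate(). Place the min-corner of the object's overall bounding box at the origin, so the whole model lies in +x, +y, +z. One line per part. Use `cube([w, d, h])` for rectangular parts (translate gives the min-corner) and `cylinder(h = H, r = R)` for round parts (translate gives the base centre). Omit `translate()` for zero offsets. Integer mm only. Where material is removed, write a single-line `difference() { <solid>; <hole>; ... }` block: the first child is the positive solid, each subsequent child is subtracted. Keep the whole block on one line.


difference() { translate([111, 111, 0]) cylinder(h = 1669, r = 111); translate([111, 111, 0]) cylinder(h = 1669, r = 36); }


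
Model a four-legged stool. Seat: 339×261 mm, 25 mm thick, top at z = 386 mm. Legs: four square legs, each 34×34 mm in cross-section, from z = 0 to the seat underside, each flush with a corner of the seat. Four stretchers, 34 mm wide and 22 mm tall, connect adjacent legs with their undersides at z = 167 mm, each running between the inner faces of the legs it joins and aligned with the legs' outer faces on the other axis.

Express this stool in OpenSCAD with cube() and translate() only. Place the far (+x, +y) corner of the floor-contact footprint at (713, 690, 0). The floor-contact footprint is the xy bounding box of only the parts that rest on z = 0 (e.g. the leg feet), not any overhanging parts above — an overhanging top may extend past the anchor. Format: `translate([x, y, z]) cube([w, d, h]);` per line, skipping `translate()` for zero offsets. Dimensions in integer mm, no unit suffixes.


translate([374, 429, 361]) cube([339, 261, 25]);
translate([374, 429, 0]) cube([34, 34, 361]);
translate([679, 429, 0]) cube([34, 34, 361]);
translate([374, 656, 0]) cube([34, 34, 361]);
translate([679, 656, 0]) cube([34, 34, 361]);
translate([408, 429, 167]) cube([271, 34, 22]);
translate([408, 656, 167]) cube([271, 34, 22]);
translate([374, 463, 167]) cube([34, 193, 22]);
translate([679, 463, 167]) cube([34, 193, 22]);


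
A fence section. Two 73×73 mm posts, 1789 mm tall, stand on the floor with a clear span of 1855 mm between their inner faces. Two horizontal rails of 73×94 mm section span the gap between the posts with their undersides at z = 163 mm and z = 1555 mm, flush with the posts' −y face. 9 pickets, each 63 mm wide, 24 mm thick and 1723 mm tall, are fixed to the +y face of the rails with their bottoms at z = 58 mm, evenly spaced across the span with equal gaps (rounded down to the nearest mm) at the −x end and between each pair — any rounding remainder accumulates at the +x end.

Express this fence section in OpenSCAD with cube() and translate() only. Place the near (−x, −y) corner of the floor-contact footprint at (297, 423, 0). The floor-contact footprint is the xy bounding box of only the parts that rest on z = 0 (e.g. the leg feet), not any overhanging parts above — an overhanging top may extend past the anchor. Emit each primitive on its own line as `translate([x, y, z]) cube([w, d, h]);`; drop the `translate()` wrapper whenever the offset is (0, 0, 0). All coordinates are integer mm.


translate([297, 423, 0]) cube([73, 73, 1789]);
translate([2225, 423, 0]) cube([73, 73, 1789]);
translate([370, 423, 163]) cube([1855, 73, 94]);
translate([370, 423, 1555]) cube([1855, 73, 94]);
translate([498, 496, 58]) cube([63, 24, 1723]);
translate([689, 496, 58]) cube([63, 24, 1723]);
translate([880, 496, 58]) cube([63, 24, 1723]);
translate([1071, 496, 58]) cube([63, 24, 1723]);
translate([1262, 496, 58]) cube([63, 24, 1723]);
translate([1453, 496, 58]) cube([63, 24, 1723]);
translate([1644, 496, 58]) cube([63, 24, 1723]);
translate([1835, 496, 58]) cube([63, 24, 1723]);
translate([2026, 496, 58]) cube([63, 24, 1723]);


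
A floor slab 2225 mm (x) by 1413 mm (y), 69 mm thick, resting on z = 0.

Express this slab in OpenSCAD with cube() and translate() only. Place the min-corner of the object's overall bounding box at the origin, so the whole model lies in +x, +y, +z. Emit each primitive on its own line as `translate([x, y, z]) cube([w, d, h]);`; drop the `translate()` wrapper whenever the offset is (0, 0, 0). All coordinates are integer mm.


cube([2225, 1413, 69]);


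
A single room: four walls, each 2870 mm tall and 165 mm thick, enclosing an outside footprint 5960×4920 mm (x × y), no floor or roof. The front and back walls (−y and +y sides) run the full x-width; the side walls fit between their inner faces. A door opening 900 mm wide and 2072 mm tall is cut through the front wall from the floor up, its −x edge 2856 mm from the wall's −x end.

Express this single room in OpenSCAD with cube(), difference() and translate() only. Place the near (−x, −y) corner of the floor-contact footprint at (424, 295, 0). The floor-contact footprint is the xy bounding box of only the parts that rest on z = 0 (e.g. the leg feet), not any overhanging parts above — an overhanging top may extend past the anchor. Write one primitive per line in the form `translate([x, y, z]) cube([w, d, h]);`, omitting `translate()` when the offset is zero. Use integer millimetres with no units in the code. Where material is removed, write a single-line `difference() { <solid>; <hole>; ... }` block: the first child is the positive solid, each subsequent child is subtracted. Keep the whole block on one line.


difference() { translate([424, 295, 0]) cube([5960, 165, 2870]); translate([3280, 295, 0]) cube([900, 165, 2072]); }
translate([424, 5050, 0]) cube([5960, 165, 2870]);
translate([424, 460, 0]) cube([165, 4590, 2870]);
translate([6219, 460, 0]) cube([165, 4590, 2870]);


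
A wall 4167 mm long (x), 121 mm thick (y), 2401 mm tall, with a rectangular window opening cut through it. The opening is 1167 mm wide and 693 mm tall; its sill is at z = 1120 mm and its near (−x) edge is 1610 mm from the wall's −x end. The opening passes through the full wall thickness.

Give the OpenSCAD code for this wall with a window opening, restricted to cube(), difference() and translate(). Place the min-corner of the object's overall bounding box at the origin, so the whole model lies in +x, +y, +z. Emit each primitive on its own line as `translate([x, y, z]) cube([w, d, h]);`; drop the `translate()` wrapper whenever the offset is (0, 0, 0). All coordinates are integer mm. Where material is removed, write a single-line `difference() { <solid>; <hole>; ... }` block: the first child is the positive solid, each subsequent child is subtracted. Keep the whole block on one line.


difference() { cube([4167, 121, 2401]); translate([1610, 0, 1120]) cube([1167, 121, 693]); }


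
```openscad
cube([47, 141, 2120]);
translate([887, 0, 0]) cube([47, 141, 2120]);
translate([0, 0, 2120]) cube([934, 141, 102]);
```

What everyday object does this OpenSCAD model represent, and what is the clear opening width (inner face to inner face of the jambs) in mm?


A door frame. The clear opening width is 840 mm.

Two 2120 mm tall posts with a header on top — a door frame. The left jamb is 47 mm wide at x = 0; the right jamb starts at x = 887. The clear opening is 887 − 47 = 840 mm.


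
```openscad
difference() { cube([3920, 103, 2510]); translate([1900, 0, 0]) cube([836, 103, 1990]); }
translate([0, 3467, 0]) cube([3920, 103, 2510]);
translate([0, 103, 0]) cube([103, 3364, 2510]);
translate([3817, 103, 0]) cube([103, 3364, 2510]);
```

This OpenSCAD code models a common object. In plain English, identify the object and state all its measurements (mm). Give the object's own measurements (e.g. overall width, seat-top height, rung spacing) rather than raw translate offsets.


A single room: four walls, each 2510 mm tall and 103 mm thick, enclosing an outside footprint 3920×3570 mm (x × y), no floor or roof. The front and back walls (−y and +y sides) run the full x-width; the side walls fit between their inner faces. A door opening 836 mm wide and 1990 mm tall is cut through the front wall from the floor up, its −x edge 1900 mm from the wall's −x end.


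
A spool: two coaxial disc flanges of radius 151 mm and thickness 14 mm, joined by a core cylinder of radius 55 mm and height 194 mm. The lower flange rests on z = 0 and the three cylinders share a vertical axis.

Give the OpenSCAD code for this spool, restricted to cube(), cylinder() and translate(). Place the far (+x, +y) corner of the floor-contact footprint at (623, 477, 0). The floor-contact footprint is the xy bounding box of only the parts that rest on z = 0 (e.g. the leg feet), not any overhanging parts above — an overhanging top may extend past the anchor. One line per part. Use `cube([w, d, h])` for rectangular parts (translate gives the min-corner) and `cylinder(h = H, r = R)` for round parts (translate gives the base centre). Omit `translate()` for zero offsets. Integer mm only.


translate([472, 326, 0]) cylinder(h = 14, r = 151);
translate([472, 326, 14]) cylinder(h = 194, r = 55);
translate([472, 326, 208]) cylinder(h = 14, r = 151);


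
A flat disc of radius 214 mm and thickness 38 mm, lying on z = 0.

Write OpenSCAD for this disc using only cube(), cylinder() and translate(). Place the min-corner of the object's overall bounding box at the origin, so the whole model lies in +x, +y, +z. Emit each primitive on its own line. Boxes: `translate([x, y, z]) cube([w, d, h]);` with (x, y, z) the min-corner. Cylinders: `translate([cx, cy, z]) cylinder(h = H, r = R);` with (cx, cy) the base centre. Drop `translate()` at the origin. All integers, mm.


translate([214, 214, 0]) cylinder(h = 38, r = 214);


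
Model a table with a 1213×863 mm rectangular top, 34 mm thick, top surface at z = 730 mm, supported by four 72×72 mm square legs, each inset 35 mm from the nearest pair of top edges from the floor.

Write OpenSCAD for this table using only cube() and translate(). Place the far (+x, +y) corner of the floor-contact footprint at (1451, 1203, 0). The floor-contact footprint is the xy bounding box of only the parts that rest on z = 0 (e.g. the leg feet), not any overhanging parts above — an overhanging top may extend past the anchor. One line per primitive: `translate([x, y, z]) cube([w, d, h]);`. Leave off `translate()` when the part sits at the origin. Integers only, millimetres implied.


// leg_h = 730 - 34 = 696
translate([273, 375, 696]) cube([1213, 863, 34]);
translate([308, 410, 0]) cube([72, 72, 696]);
translate([1379, 410, 0]) cube([72, 72, 696]);
translate([308, 1131, 0]) cube([72, 72, 696]);
translate([1379, 1131, 0]) cube([72, 72, 696]);


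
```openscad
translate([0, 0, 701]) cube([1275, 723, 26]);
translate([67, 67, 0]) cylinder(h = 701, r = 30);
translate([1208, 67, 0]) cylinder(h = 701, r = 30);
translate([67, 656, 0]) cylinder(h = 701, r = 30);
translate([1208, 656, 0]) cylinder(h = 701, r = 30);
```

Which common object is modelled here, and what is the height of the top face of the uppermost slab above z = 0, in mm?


A table. The table height is 727 mm.

A 1275×723×26 slab sits at z = 701 on four Ø60 mm round legs — a table. The top surface is at 701 + 26 = 727 mm.


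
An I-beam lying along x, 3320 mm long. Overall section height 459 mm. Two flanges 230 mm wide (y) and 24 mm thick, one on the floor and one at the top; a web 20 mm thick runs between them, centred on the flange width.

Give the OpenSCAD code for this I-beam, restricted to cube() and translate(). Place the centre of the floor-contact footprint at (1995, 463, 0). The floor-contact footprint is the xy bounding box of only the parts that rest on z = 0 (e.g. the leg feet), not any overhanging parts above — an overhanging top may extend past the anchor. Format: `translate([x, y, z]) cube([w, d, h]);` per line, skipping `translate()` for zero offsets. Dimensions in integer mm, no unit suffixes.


translate([335, 348, 0]) cube([3320, 230, 24]);
translate([335, 453, 24]) cube([3320, 20, 411]);
translate([335, 348, 435]) cube([3320, 230, 24]);


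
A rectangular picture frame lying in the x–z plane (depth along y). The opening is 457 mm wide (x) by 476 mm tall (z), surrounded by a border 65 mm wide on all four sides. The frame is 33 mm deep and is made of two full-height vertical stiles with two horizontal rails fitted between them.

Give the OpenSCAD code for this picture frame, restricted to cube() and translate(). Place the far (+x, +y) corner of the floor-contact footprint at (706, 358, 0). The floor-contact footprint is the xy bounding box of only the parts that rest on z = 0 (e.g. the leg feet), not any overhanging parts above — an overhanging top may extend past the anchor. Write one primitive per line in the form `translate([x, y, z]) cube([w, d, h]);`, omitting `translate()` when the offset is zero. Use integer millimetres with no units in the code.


translate([119, 325, 0]) cube([65, 33, 606]);
translate([641, 325, 0]) cube([65, 33, 606]);
translate([184, 325, 0]) cube([457, 33, 65]);
translate([184, 325, 541]) cube([457, 33, 65]);


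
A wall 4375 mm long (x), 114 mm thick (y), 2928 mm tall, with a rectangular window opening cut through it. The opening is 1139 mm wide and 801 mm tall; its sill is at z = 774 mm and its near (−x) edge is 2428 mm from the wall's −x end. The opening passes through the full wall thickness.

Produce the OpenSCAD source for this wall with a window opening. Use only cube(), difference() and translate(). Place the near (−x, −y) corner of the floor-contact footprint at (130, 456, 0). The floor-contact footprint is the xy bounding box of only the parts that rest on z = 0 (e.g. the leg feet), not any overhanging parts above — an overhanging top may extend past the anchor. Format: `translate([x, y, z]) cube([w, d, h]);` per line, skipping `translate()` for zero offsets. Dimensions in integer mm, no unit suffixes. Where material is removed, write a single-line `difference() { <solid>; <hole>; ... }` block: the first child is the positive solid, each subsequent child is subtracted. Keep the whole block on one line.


difference() { translate([130, 456, 0]) cube([4375, 114, 2928]); translate([2558, 456, 774]) cube([1139, 114, 801]); }


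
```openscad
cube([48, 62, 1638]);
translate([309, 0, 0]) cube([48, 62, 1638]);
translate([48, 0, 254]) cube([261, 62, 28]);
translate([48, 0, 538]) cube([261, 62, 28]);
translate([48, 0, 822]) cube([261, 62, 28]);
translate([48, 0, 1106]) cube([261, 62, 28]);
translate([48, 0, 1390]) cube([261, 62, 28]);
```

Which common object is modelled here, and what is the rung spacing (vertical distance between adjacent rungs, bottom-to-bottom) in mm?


A ladder. The rung spacing is 284 mm.

Two tall 48×62 posts with 5 short bars between them — a ladder. Adjacent rungs sit at z = 254 and z = 538, so the spacing is 538 − 254 = 284 mm.


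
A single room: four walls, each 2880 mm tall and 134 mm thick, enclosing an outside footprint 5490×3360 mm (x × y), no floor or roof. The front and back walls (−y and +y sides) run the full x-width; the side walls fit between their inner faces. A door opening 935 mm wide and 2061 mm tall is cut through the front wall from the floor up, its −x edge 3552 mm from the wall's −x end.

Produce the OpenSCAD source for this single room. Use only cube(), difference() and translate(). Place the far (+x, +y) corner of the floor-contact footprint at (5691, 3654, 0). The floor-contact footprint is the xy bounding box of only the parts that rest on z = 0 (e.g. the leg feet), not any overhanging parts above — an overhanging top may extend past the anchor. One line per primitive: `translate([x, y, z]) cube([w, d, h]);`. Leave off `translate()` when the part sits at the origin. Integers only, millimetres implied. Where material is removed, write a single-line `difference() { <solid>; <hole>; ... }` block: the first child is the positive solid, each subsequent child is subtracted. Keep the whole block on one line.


difference() { translate([201, 294, 0]) cube([5490, 134, 2880]); translate([3753, 294, 0]) cube([935, 134, 2061]); }
translate([201, 3520, 0]) cube([5490, 134, 2880]);
translate([201, 428, 0]) cube([134, 3092, 2880]);
translate([5557, 428, 0]) cube([134, 3092, 2880]);


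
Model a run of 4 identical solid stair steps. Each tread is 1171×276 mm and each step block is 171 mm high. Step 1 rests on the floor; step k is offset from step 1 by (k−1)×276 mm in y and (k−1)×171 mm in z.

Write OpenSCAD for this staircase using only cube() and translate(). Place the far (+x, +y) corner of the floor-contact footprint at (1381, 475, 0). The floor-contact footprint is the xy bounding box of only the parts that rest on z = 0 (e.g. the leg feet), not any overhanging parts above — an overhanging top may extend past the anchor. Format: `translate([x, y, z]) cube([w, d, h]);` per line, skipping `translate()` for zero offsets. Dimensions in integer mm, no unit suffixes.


translate([210, 199, 0]) cube([1171, 276, 171]);
translate([210, 475, 171]) cube([1171, 276, 171]);
translate([210, 751, 342]) cube([1171, 276, 171]);
translate([210, 1027, 513]) cube([1171, 276, 171]);


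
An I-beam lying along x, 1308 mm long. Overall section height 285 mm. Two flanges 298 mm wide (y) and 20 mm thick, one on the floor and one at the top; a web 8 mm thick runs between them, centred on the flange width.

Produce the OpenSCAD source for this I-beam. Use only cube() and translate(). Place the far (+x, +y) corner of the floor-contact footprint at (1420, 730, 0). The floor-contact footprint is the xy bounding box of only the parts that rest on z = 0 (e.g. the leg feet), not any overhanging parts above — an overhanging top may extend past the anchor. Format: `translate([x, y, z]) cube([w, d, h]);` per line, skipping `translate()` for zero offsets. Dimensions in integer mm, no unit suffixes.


translate([112, 432, 0]) cube([1308, 298, 20]);
translate([112, 577, 20]) cube([1308, 8, 245]);
translate([112, 432, 265]) cube([1308, 298, 20]);


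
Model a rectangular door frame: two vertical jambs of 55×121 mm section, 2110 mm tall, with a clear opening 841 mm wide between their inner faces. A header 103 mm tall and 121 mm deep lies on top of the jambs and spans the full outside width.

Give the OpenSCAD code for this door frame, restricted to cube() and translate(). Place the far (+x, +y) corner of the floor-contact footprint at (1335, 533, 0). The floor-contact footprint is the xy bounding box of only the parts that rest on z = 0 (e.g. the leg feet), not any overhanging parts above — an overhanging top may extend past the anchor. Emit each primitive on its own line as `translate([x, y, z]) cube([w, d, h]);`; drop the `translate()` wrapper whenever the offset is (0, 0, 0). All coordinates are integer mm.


translate([384, 412, 0]) cube([55, 121, 2110]);
translate([1280, 412, 0]) cube([55, 121, 2110]);
translate([384, 412, 2110]) cube([951, 121, 103]);


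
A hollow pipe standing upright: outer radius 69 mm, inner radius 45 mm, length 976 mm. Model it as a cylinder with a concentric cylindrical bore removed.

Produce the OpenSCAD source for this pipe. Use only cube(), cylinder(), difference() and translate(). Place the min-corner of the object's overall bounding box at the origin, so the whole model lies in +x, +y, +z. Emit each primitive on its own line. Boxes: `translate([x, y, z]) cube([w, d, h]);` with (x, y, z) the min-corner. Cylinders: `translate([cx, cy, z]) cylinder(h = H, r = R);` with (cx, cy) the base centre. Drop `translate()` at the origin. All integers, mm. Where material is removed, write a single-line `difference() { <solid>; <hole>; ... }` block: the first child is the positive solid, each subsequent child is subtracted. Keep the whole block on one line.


difference() { translate([69, 69, 0]) cylinder(h = 976, r = 69); translate([69, 69, 0]) cylinder(h = 976, r = 45); }


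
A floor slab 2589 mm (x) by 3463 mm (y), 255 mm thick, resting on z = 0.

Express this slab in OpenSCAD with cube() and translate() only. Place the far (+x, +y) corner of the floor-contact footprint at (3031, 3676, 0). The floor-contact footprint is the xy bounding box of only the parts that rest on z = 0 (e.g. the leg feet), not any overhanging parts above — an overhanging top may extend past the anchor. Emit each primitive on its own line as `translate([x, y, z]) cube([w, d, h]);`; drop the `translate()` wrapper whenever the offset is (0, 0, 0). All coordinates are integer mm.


translate([442, 213, 0]) cube([2589, 3463, 255]);


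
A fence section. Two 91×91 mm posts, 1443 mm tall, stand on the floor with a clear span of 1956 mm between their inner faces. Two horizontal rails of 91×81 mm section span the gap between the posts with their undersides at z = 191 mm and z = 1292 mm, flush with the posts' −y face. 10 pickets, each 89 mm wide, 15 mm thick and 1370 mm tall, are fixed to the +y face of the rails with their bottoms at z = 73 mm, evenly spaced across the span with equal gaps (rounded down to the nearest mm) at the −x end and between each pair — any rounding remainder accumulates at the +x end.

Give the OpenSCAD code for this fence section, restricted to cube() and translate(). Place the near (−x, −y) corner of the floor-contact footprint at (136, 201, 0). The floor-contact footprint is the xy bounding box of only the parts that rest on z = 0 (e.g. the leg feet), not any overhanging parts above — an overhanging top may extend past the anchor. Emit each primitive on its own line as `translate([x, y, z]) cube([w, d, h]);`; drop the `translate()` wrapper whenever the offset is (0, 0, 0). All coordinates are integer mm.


translate([136, 201, 0]) cube([91, 91, 1443]);
translate([2183, 201, 0]) cube([91, 91, 1443]);
translate([227, 201, 191]) cube([1956, 91, 81]);
translate([227, 201, 1292]) cube([1956, 91, 81]);
translate([323, 292, 73]) cube([89, 15, 1370]);
translate([508, 292, 73]) cube([89, 15, 1370]);
translate([693, 292, 73]) cube([89, 15, 1370]);
translate([878, 292, 73]) cube([89, 15, 1370]);
translate([1063, 292, 73]) cube([89, 15, 1370]);
translate([1248, 292, 73]) cube([89, 15, 1370]);
translate([1433, 292, 73]) cube([89, 15, 1370]);
translate([1618, 292, 73]) cube([89, 15, 1370]);
translate([1803, 292, 73]) cube([89, 15, 1370]);
translate([1988, 292, 73]) cube([89, 15, 1370]);


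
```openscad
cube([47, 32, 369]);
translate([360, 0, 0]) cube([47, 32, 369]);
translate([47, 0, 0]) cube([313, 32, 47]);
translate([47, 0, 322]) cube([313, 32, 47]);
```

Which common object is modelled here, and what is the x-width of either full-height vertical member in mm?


A picture frame. The border width is 47 mm.

Four thin pieces enclosing a rectangular opening — a picture frame. The two full-height stiles are 369 mm tall; the top rail sits at z = 322 and is 47 mm tall, so the border above the opening is 369 − 322 = 47 mm, matching the stile x-width.


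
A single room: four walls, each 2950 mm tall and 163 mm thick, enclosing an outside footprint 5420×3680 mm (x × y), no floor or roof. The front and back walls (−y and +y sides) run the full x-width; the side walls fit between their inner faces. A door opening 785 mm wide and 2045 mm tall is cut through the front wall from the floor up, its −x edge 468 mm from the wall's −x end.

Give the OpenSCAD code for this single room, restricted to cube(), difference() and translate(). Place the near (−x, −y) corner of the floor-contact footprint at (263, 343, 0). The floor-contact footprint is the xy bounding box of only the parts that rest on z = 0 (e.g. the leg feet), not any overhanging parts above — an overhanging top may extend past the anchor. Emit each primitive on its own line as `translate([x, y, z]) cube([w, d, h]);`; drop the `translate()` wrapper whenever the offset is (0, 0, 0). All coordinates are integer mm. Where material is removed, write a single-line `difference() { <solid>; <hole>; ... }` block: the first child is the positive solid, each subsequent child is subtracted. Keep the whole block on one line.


difference() { translate([263, 343, 0]) cube([5420, 163, 2950]); translate([731, 343, 0]) cube([785, 163, 2045]); }
translate([263, 3860, 0]) cube([5420, 163, 2950]);
translate([263, 506, 0]) cube([163, 3354, 2950]);
translate([5520, 506, 0]) cube([163, 3354, 2950]);


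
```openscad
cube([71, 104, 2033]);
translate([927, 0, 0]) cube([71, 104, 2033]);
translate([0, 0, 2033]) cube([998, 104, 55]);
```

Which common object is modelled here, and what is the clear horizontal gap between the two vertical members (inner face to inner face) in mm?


A door frame. The clear opening width is 856 mm.

Two 2033 mm tall posts with a header on top — a door frame. The left jamb is 71 mm wide at x = 0; the right jamb starts at x = 927. The clear opening is 927 − 71 = 856 mm.


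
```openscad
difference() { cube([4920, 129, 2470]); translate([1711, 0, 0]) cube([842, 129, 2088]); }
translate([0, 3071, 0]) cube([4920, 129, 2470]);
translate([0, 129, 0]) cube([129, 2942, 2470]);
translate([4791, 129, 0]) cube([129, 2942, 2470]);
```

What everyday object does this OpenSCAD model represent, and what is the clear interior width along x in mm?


A single room. The interior width is 4662 mm.

Four walls enclosing a rectangle with a door in the front wall — a room. Outside width 4920 minus two 129 mm walls gives 4662 mm.


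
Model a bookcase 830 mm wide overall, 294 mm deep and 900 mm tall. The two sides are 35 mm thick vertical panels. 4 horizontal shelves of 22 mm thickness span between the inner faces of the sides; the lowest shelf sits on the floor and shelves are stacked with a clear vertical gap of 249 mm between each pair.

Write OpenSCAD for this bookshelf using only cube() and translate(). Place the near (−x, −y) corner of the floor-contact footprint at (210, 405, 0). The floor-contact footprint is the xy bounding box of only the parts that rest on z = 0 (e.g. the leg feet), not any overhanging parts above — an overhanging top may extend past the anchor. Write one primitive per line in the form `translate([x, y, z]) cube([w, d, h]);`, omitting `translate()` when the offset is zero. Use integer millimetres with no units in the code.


translate([210, 405, 0]) cube([35, 294, 900]);
translate([1005, 405, 0]) cube([35, 294, 900]);
translate([245, 405, 0]) cube([760, 294, 22]);
translate([245, 405, 271]) cube([760, 294, 22]);
translate([245, 405, 542]) cube([760, 294, 22]);
translate([245, 405, 813]) cube([760, 294, 22]);


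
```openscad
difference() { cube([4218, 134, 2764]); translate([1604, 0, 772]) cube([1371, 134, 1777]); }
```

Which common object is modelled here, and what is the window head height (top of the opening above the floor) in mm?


A wall with a window opening. The window head height is 2549 mm.

A wall with a rectangular opening subtracted — a window. Sill at z = 772, opening 1777 mm tall, so the head is at 772 + 1777 = 2549 mm.


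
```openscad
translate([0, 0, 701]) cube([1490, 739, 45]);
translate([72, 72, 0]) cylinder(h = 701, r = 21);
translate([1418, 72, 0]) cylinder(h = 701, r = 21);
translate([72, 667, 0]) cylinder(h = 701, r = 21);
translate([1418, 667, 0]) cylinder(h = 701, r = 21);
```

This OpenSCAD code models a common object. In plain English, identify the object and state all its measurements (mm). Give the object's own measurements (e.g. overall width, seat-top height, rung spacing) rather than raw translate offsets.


A rectangular dining table. The top is 1490×739×45 mm with its upper surface at z = 746 mm. It stands on four round legs of 42 mm diameter, each leg's bounding box inset 51 mm from the nearest pair of top edges, running from the floor to the underside of the top.


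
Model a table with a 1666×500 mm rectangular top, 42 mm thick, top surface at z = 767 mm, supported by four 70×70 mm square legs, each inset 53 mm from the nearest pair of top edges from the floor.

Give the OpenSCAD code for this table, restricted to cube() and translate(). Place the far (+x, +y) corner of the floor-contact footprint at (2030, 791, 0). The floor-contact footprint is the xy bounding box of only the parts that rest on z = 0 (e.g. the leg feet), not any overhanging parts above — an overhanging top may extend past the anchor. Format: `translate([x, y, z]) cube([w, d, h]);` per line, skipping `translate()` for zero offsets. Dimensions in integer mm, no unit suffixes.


// leg_h = 767 - 42 = 725
translate([417, 344, 725]) cube([1666, 500, 42]);
translate([470, 397, 0]) cube([70, 70, 725]);
translate([1960, 397, 0]) cube([70, 70, 725]);
translate([470, 721, 0]) cube([70, 70, 725]);
translate([1960, 721, 0]) cube([70, 70, 725]);


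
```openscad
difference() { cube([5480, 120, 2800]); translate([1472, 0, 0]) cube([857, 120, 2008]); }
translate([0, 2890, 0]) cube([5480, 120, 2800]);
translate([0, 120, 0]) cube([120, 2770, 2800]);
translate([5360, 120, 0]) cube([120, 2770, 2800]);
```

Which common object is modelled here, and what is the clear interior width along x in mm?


A single room. The interior width is 5240 mm.

Four walls enclosing a rectangle with a door in the front wall — a room. Outside width 5480 minus two 120 mm walls gives 5240 mm.


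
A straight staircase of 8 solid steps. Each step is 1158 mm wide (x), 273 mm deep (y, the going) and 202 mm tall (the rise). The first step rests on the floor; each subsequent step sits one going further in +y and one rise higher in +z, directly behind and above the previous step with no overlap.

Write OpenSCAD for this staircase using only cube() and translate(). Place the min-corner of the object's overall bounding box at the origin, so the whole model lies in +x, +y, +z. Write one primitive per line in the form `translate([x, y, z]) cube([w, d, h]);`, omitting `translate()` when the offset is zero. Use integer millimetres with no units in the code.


cube([1158, 273, 202]);
translate([0, 273, 202]) cube([1158, 273, 202]);
translate([0, 546, 404]) cube([1158, 273, 202]);
translate([0, 819, 606]) cube([1158, 273, 202]);
translate([0, 1092, 808]) cube([1158, 273, 202]);
translate([0, 1365, 1010]) cube([1158, 273, 202]);
translate([0, 1638, 1212]) cube([1158, 273, 202]);
translate([0, 1911, 1414]) cube([1158, 273, 202]);


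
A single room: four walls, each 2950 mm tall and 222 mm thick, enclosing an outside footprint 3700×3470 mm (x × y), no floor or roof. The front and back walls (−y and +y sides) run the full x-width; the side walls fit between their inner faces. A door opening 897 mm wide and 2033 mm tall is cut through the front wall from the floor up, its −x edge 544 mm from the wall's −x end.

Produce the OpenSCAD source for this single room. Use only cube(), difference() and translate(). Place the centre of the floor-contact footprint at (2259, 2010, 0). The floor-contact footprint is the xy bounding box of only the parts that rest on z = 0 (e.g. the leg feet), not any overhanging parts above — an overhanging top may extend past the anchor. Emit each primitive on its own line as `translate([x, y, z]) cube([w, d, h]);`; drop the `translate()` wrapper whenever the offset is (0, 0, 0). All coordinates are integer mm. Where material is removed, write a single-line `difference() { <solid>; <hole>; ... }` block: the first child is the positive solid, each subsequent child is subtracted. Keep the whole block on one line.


difference() { translate([409, 275, 0]) cube([3700, 222, 2950]); translate([953, 275, 0]) cube([897, 222, 2033]); }
translate([409, 3523, 0]) cube([3700, 222, 2950]);
translate([409, 497, 0]) cube([222, 3026, 2950]);
translate([3887, 497, 0]) cube([222, 3026, 2950]);


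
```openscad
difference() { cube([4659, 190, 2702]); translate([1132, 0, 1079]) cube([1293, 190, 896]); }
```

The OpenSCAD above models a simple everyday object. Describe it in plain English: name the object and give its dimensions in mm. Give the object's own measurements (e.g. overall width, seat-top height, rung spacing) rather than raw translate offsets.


A wall 4659 mm long (x), 190 mm thick (y), 2702 mm tall, with a rectangular window opening cut through it. The opening is 1293 mm wide and 896 mm tall; its sill is at z = 1079 mm and its near (−x) edge is 1132 mm from the wall's −x end. The opening passes through the full wall thickness.


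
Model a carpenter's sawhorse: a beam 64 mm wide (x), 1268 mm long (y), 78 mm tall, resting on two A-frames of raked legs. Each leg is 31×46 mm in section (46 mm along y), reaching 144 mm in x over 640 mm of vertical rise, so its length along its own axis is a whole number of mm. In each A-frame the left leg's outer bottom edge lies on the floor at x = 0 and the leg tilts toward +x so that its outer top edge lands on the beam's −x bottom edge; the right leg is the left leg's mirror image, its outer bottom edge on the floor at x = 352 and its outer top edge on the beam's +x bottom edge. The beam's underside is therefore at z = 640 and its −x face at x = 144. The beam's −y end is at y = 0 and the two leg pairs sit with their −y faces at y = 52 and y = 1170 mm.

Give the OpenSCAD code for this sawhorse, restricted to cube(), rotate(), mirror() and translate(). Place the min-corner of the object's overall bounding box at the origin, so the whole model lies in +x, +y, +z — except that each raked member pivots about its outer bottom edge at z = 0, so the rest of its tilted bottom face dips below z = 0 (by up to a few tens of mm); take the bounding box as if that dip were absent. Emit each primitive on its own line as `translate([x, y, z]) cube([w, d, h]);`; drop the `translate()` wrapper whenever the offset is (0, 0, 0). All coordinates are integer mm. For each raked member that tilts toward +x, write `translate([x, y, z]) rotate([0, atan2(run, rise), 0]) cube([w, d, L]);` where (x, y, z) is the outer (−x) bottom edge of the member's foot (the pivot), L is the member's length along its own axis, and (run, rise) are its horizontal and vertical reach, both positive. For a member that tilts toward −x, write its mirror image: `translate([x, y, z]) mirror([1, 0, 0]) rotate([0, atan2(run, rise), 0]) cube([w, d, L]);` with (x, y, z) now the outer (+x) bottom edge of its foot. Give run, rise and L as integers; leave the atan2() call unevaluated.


// leg length = √(144² + 640²) = 656
// right-leg outer foot x = 2·144 + 64 = 352
// beam min-corner = (144, 0, 640)
translate([144, 0, 640]) cube([64, 1268, 78]);
translate([0, 52, 0]) rotate([0, atan2(144, 640), 0]) cube([31, 46, 656]);
translate([352, 52, 0]) mirror([1, 0, 0]) rotate([0, atan2(144, 640), 0]) cube([31, 46, 656]);
translate([0, 1170, 0]) rotate([0, atan2(144, 640), 0]) cube([31, 46, 656]);
translate([352, 1170, 0]) mirror([1, 0, 0]) rotate([0, atan2(144, 640), 0]) cube([31, 46, 656]);


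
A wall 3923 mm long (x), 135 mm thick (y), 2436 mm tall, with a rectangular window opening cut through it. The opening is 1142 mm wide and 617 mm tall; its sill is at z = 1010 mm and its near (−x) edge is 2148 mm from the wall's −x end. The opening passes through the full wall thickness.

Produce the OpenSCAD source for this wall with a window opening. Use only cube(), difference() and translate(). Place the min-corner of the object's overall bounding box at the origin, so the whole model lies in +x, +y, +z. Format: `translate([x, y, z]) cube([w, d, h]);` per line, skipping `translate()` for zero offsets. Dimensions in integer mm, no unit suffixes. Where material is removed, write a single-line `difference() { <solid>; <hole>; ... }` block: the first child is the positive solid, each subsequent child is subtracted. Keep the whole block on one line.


difference() { cube([3923, 135, 2436]); translate([2148, 0, 1010]) cube([1142, 135, 617]); }
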